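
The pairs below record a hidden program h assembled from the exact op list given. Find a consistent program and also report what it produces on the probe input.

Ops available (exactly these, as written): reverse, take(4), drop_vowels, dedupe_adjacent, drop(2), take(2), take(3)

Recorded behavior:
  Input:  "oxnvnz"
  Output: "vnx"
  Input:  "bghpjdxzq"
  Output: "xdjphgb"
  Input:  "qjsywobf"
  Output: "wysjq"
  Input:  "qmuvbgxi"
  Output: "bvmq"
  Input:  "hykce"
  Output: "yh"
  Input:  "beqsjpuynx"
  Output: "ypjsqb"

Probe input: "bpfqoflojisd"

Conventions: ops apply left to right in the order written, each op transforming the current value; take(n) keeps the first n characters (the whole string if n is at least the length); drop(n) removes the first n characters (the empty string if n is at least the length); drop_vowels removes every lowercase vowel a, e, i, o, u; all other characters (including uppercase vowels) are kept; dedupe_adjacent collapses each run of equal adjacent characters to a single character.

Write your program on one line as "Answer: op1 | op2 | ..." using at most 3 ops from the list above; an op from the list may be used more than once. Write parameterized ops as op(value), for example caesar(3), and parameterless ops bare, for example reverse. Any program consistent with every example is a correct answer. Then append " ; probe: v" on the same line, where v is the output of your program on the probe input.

drop_vowels | reverse | drop(2) ; probe: "jlfqfpb"

Check, running the answer program on each example:
  "oxnvnz" -> "xnvnz" -> "znvnx" -> "vnx"
  "bghpjdxzq" -> "bghpjdxzq" -> "qzxdjphgb" -> "xdjphgb"
  "qjsywobf" -> "qjsywbf" -> "fbwysjq" -> "wysjq"
  "qmuvbgxi" -> "qmvbgx" -> "xgbvmq" -> "bvmq"
  "hykce" -> "hykc" -> "ckyh" -> "yh"
  "beqsjpuynx" -> "bqsjpynx" -> "xnypjsqb" -> "ypjsqb"
  probe: "bpfqoflojisd" -> "bpfqfljsd" -> "dsjlfqfpb" -> "jlfqfpb"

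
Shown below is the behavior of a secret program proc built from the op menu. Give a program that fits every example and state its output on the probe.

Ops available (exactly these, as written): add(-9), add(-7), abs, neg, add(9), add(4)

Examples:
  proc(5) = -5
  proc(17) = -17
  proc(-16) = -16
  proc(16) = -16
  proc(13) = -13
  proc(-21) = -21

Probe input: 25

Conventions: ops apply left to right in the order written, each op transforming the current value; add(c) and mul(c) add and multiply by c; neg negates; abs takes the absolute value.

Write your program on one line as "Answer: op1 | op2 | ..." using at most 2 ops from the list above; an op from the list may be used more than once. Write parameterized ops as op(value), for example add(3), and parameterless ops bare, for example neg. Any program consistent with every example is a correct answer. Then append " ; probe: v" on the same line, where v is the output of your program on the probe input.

abs | neg ; probe: -25

Check, running the answer program on each example:
  5 -> 5 -> -5
  17 -> 17 -> -17
  -16 -> 16 -> -16
  16 -> 16 -> -16
  13 -> 13 -> -13
  -21 -> 21 -> -21
  probe: 25 -> 25 -> -25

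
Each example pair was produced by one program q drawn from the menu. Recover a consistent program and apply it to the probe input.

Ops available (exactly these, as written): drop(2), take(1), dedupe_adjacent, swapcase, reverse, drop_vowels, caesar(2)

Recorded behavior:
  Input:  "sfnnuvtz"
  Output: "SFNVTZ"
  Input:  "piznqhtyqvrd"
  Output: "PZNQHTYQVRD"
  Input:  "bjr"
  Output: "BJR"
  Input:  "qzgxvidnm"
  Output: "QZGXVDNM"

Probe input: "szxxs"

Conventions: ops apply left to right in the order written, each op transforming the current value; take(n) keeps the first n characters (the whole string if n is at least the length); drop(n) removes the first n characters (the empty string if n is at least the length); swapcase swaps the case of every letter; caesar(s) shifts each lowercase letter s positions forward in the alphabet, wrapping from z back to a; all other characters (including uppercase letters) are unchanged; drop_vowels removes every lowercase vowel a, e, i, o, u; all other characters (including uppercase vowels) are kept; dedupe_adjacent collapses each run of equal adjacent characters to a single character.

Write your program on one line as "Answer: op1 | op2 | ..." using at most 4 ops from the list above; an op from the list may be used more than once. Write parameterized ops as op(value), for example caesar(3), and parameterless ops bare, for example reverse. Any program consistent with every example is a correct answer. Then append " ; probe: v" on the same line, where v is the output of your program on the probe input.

dedupe_adjacent | drop_vowels | swapcase ; probe: "SZXS"

Check, running the answer program on each example:
  "sfnnuvtz" -> "sfnuvtz" -> "sfnvtz" -> "SFNVTZ"
  "piznqhtyqvrd" -> "piznqhtyqvrd" -> "pznqhtyqvrd" -> "PZNQHTYQVRD"
  "bjr" -> "bjr" -> "bjr" -> "BJR"
  "qzgxvidnm" -> "qzgxvidnm" -> "qzgxvdnm" -> "QZGXVDNM"
  probe: "szxxs" -> "szxs" -> "szxs" -> "SZXS"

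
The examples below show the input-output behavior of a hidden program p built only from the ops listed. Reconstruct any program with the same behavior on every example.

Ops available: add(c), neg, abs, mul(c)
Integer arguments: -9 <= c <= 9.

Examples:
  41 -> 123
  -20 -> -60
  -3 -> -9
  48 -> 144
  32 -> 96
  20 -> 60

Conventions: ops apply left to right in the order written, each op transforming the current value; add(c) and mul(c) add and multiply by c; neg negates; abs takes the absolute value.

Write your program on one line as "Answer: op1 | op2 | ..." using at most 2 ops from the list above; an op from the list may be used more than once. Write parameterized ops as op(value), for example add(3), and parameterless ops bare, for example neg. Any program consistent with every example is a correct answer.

mul(-3) | neg

Check, running the answer program on each example:
  41 -> -123 -> 123
  -20 -> 60 -> -60
  -3 -> 9 -> -9
  48 -> -144 -> 144
  32 -> -96 -> 96
  20 -> -60 -> 60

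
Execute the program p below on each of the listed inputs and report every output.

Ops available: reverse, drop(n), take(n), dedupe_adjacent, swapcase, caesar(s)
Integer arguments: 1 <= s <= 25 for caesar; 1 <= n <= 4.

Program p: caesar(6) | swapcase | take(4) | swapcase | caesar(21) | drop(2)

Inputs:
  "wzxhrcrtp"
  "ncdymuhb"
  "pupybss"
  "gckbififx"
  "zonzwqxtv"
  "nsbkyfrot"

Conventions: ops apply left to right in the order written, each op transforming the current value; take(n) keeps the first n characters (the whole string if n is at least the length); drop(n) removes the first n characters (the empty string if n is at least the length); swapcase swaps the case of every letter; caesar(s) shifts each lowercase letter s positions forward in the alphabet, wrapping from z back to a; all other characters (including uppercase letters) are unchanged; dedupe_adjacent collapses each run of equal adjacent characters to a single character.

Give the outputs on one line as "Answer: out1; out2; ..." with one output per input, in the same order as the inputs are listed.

"yi"; "ez"; "qz"; "lc"; "oa"; "cl"

Execution, op by op:
  "wzxhrcrtp" -> "cfdnxixzv" -> "CFDNXIXZV" -> "CFDN" -> "cfdn" -> "xayi" -> "yi"
  "ncdymuhb" -> "tijesanh" -> "TIJESANH" -> "TIJE" -> "tije" -> "odez" -> "ez"
  "pupybss" -> "vavehyy" -> "VAVEHYY" -> "VAVE" -> "vave" -> "qvqz" -> "qz"
  "gckbififx" -> "miqholold" -> "MIQHOLOLD" -> "MIQH" -> "miqh" -> "hdlc" -> "lc"
  "zonzwqxtv" -> "futfcwdzb" -> "FUTFCWDZB" -> "FUTF" -> "futf" -> "apoa" -> "oa"
  "nsbkyfrot" -> "tyhqelxuz" -> "TYHQELXUZ" -> "TYHQ" -> "tyhq" -> "otcl" -> "cl"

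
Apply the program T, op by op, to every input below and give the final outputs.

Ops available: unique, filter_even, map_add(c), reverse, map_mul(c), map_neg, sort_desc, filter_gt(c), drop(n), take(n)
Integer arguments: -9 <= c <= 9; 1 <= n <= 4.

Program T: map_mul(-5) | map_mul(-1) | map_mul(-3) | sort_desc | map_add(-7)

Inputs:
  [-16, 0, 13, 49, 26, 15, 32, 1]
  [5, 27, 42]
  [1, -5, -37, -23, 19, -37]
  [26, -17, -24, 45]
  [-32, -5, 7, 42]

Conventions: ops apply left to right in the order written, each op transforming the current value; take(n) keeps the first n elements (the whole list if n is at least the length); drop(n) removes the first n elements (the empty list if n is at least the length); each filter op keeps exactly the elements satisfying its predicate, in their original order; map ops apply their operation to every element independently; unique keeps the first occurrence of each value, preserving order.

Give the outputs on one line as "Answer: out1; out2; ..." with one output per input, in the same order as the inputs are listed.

Execution, op by op:
  [-16, 0, 13, 49, 26, 15, 32, 1] -> [80, 0, -65, -245, -130, -75, -160, -5] -> [-80, 0, 65, 245, 130, 75, 160, 5] -> [240, 0, -195, -735, -390, -225, -480, -15] -> [240, 0, -15, -195, -225, -390, -480, -735] -> [233, -7, -22, -202, -232, -397, -487, -742]
  [5, 27, 42] -> [-25, -135, -210] -> [25, 135, 210] -> [-75, -405, -630] -> [-75, -405, -630] -> [-82, -412, -637]
  [1, -5, -37, -23, 19, -37] -> [-5, 25, 185, 115, -95, 185] -> [5, -25, -185, -115, 95, -185] -> [-15, 75, 555, 345, -285, 555] -> [555, 555, 345, 75, -15, -285] -> [548, 548, 338, 68, -22, -292]
  [26, -17, -24, 45] -> [-130, 85, 120, -225] -> [130, -85, -120, 225] -> [-390, 255, 360, -675] -> [360, 255, -390, -675] -> [353, 248, -397, -682]
  [-32, -5, 7, 42] -> [160, 25, -35, -210] -> [-160, -25, 35, 210] -> [480, 75, -105, -630] -> [480, 75, -105, -630] -> [473, 68, -112, -637]

[233, -7, -22, -202, -232, -397, -487, -742]; [-82, -412, -637]; [548, 548, 338, 68, -22, -292]; [353, 248, -397, -682]; [473, 68, -112, -637]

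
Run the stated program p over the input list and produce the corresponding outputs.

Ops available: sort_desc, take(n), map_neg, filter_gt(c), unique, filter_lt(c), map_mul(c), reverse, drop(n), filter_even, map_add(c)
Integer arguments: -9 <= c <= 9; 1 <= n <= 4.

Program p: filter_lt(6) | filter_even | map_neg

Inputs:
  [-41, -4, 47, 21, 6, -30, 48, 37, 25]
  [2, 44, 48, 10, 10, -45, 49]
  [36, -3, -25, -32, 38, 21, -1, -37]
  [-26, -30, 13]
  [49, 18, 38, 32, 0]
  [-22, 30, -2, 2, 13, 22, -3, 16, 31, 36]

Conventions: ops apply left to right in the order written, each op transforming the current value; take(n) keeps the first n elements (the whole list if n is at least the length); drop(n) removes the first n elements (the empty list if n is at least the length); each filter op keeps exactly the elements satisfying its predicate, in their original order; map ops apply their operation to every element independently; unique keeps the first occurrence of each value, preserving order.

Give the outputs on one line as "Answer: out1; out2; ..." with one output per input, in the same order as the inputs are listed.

Execution, op by op:
  [-41, -4, 47, 21, 6, -30, 48, 37, 25] -> [-41, -4, -30] -> [-4, -30] -> [4, 30]
  [2, 44, 48, 10, 10, -45, 49] -> [2, -45] -> [2] -> [-2]
  [36, -3, -25, -32, 38, 21, -1, -37] -> [-3, -25, -32, -1, -37] -> [-32] -> [32]
  [-26, -30, 13] -> [-26, -30] -> [-26, -30] -> [26, 30]
  [49, 18, 38, 32, 0] -> [0] -> [0] -> [0]
  [-22, 30, -2, 2, 13, 22, -3, 16, 31, 36] -> [-22, -2, 2, -3] -> [-22, -2, 2] -> [22, 2, -2]

[4, 30]; [-2]; [32]; [26, 30]; [0]; [22, 2, -2]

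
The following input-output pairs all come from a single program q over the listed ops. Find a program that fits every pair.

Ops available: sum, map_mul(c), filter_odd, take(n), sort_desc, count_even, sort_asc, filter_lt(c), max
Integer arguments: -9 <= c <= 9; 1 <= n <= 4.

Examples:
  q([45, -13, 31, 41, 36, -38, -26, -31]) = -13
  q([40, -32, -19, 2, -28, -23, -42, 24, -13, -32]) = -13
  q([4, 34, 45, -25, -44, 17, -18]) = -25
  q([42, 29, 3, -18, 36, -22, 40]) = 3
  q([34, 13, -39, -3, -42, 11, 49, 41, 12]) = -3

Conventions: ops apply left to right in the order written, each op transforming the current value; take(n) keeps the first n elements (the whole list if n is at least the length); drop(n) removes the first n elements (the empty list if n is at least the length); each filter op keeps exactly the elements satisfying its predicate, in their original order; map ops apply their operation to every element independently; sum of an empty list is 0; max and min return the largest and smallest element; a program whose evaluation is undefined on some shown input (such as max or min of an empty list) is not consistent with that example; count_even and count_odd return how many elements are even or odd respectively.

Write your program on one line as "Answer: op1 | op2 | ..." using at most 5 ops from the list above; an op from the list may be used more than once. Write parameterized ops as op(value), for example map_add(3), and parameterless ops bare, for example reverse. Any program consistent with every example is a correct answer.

sort_desc | filter_lt(9) | filter_odd | max

Check, running the answer program on each example:
  [45, -13, 31, 41, 36, -38, -26, -31] -> [45, 41, 36, 31, -13, -26, -31, -38] -> [-13, -26, -31, -38] -> [-13, -31] -> -13
  [40, -32, -19, 2, -28, -23, -42, 24, -13, -32] -> [40, 24, 2, -13, -19, -23, -28, -32, -32, -42] -> [2, -13, -19, -23, -28, -32, -32, -42] -> [-13, -19, -23] -> -13
  [4, 34, 45, -25, -44, 17, -18] -> [45, 34, 17, 4, -18, -25, -44] -> [4, -18, -25, -44] -> [-25] -> -25
  [42, 29, 3, -18, 36, -22, 40] -> [42, 40, 36, 29, 3, -18, -22] -> [3, -18, -22] -> [3] -> 3
  [34, 13, -39, -3, -42, 11, 49, 41, 12] -> [49, 41, 34, 13, 12, 11, -3, -39, -42] -> [-3, -39, -42] -> [-3, -39] -> -3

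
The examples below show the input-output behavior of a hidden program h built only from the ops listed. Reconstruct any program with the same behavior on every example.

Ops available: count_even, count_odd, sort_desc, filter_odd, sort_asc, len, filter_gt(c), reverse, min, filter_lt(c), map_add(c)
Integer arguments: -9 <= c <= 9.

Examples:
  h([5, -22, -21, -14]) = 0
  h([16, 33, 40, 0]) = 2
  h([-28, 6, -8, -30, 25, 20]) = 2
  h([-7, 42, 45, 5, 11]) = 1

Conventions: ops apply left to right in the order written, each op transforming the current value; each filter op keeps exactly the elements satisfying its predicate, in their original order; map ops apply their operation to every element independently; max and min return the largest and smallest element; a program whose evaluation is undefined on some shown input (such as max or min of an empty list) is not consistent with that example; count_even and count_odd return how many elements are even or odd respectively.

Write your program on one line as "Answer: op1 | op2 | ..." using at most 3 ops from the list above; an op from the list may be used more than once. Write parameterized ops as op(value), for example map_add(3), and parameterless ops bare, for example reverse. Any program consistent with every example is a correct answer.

filter_gt(4) | sort_asc | count_even

Check, running the answer program on each example:
  [5, -22, -21, -14] -> [5] -> [5] -> 0
  [16, 33, 40, 0] -> [16, 33, 40] -> [16, 33, 40] -> 2
  [-28, 6, -8, -30, 25, 20] -> [6, 25, 20] -> [6, 20, 25] -> 2
  [-7, 42, 45, 5, 11] -> [42, 45, 5, 11] -> [5, 11, 42, 45] -> 1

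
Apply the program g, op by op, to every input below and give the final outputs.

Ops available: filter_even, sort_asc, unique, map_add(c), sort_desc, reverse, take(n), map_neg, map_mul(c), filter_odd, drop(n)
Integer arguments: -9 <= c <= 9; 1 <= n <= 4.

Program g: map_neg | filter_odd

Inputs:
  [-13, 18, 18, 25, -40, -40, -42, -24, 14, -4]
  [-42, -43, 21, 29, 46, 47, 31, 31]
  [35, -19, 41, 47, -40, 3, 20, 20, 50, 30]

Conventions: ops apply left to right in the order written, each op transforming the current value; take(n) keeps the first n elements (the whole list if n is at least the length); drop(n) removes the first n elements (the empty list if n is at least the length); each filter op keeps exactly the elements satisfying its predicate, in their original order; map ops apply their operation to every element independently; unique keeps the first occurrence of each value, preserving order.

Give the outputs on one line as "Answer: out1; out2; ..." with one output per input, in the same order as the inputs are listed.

[13, -25]; [43, -21, -29, -47, -31, -31]; [-35, 19, -41, -47, -3]

Execution, op by op:
  [-13, 18, 18, 25, -40, -40, -42, -24, 14, -4] -> [13, -18, -18, -25, 40, 40, 42, 24, -14, 4] -> [13, -25]
  [-42, -43, 21, 29, 46, 47, 31, 31] -> [42, 43, -21, -29, -46, -47, -31, -31] -> [43, -21, -29, -47, -31, -31]
  [35, -19, 41, 47, -40, 3, 20, 20, 50, 30] -> [-35, 19, -41, -47, 40, -3, -20, -20, -50, -30] -> [-35, 19, -41, -47, -3]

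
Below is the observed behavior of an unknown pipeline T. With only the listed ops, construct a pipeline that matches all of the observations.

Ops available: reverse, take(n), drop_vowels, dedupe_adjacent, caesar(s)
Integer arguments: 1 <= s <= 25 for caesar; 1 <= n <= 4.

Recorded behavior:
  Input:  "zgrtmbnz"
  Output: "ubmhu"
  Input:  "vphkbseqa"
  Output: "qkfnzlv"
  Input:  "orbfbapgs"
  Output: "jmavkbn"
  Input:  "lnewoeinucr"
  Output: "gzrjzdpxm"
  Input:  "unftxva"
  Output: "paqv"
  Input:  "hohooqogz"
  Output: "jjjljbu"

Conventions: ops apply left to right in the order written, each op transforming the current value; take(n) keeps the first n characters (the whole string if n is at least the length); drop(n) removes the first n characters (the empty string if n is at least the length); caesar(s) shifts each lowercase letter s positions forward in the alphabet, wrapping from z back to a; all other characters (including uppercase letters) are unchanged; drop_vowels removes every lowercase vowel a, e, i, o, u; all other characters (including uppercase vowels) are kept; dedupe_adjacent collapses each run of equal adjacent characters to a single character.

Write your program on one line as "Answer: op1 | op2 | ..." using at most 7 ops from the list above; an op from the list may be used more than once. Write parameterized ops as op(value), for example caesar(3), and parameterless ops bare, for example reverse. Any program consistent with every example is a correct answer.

caesar(19) | caesar(14) | drop_vowels | reverse | caesar(14) | reverse

Check, running the answer program on each example:
  "zgrtmbnz" -> "szkmfugs" -> "gnyatiug" -> "gnytg" -> "gtyng" -> "uhmbu" -> "ubmhu"
  "vphkbseqa" -> "oiadulxjt" -> "cworizlxh" -> "cwrzlxh" -> "hxlzrwc" -> "vlznfkq" -> "qkfnzlv"
  "orbfbapgs" -> "hkuyutizl" -> "vyimihwnz" -> "vymhwnz" -> "znwhmyv" -> "nbkvamj" -> "jmavkbn"
  "lnewoeinucr" -> "egxphxbgnvk" -> "suldvlpubjy" -> "sldvlpbjy" -> "yjbplvdls" -> "mxpdzjrzg" -> "gzrjzdpxm"
  "unftxva" -> "ngymqot" -> "bumaech" -> "bmch" -> "hcmb" -> "vqap" -> "paqv"
  "hohooqogz" -> "ahahhjhzs" -> "ovovvxvng" -> "vvvxvng" -> "gnvxvvv" -> "ubjljjj" -> "jjjljbu"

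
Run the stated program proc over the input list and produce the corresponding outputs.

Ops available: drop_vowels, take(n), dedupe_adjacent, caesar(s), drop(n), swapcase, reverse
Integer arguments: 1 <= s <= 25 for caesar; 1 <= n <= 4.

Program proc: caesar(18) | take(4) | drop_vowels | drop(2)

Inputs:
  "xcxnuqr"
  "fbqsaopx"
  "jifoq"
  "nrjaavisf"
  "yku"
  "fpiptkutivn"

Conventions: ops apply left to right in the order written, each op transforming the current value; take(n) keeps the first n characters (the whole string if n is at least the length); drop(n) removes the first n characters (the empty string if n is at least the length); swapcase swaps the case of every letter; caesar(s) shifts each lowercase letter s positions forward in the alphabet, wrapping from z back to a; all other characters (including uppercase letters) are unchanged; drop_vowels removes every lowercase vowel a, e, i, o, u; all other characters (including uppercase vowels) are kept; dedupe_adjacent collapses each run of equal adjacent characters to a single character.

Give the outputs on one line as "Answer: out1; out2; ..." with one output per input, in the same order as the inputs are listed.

Execution, op by op:
  "xcxnuqr" -> "pupfmij" -> "pupf" -> "ppf" -> "f"
  "fbqsaopx" -> "xtiksghp" -> "xtik" -> "xtk" -> "k"
  "jifoq" -> "baxgi" -> "baxg" -> "bxg" -> "g"
  "nrjaavisf" -> "fjbssnakx" -> "fjbs" -> "fjbs" -> "bs"
  "yku" -> "qcm" -> "qcm" -> "qcm" -> "m"
  "fpiptkutivn" -> "xhahlcmlanf" -> "xhah" -> "xhh" -> "h"

"f"; "k"; "g"; "bs"; "m"; "h"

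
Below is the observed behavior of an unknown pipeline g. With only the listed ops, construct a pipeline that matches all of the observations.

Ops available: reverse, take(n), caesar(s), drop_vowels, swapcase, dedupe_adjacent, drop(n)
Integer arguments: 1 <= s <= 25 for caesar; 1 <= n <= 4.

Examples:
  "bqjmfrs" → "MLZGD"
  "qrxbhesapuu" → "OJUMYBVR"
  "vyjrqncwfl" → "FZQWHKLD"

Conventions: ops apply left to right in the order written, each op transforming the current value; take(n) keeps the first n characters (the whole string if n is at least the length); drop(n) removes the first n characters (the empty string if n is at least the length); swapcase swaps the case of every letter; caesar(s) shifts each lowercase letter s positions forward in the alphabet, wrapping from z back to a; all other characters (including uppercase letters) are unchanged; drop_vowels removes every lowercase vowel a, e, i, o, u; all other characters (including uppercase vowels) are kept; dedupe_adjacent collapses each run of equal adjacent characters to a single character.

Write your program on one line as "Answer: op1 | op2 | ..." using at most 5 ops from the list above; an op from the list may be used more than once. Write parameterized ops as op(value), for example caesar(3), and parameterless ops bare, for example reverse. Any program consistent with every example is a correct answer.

caesar(20) | swapcase | drop(2) | reverse | dedupe_adjacent

Check, running the answer program on each example:
  "bqjmfrs" -> "vkdgzlm" -> "VKDGZLM" -> "DGZLM" -> "MLZGD" -> "MLZGD"
  "qrxbhesapuu" -> "klrvbymujoo" -> "KLRVBYMUJOO" -> "RVBYMUJOO" -> "OOJUMYBVR" -> "OJUMYBVR"
  "vyjrqncwfl" -> "psdlkhwqzf" -> "PSDLKHWQZF" -> "DLKHWQZF" -> "FZQWHKLD" -> "FZQWHKLD"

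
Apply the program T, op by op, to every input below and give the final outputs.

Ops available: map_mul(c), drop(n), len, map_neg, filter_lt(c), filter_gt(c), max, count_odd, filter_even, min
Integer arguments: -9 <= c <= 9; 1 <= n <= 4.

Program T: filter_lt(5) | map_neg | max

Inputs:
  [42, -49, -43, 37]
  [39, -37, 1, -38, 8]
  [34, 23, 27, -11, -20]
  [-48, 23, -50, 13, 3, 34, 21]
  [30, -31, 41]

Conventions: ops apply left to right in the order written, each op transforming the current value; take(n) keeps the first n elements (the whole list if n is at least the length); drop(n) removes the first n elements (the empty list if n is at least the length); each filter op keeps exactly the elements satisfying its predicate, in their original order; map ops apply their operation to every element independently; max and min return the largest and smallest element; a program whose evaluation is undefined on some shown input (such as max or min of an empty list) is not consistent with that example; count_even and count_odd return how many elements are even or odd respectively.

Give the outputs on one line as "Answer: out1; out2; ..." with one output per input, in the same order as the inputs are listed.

Execution, op by op:
  [42, -49, -43, 37] -> [-49, -43] -> [49, 43] -> 49
  [39, -37, 1, -38, 8] -> [-37, 1, -38] -> [37, -1, 38] -> 38
  [34, 23, 27, -11, -20] -> [-11, -20] -> [11, 20] -> 20
  [-48, 23, -50, 13, 3, 34, 21] -> [-48, -50, 3] -> [48, 50, -3] -> 50
  [30, -31, 41] -> [-31] -> [31] -> 31

49; 38; 20; 50; 31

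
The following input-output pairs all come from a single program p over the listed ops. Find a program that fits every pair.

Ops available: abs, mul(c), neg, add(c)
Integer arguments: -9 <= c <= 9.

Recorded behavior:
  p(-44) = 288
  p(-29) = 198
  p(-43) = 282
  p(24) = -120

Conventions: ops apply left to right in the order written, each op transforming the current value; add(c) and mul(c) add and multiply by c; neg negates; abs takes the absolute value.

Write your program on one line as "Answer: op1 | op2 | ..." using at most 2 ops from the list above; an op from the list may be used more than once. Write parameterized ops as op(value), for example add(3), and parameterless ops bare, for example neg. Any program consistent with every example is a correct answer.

add(-4) | mul(-6)

Check, running the answer program on each example:
  -44 -> -48 -> 288
  -29 -> -33 -> 198
  -43 -> -47 -> 282
  24 -> 20 -> -120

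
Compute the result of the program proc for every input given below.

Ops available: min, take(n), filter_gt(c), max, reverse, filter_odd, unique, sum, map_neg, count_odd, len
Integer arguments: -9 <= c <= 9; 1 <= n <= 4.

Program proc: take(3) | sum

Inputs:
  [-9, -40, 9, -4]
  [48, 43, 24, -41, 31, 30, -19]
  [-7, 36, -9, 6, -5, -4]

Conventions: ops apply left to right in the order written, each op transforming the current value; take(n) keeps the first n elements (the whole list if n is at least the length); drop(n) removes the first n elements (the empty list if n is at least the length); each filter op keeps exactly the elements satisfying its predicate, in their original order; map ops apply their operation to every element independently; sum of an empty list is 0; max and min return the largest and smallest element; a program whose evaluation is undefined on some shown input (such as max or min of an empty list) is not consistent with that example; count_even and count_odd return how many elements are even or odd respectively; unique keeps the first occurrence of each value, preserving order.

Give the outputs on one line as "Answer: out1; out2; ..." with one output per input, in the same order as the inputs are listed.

-40; 115; 20

Execution, op by op:
  [-9, -40, 9, -4] -> [-9, -40, 9] -> -40
  [48, 43, 24, -41, 31, 30, -19] -> [48, 43, 24] -> 115
  [-7, 36, -9, 6, -5, -4] -> [-7, 36, -9] -> 20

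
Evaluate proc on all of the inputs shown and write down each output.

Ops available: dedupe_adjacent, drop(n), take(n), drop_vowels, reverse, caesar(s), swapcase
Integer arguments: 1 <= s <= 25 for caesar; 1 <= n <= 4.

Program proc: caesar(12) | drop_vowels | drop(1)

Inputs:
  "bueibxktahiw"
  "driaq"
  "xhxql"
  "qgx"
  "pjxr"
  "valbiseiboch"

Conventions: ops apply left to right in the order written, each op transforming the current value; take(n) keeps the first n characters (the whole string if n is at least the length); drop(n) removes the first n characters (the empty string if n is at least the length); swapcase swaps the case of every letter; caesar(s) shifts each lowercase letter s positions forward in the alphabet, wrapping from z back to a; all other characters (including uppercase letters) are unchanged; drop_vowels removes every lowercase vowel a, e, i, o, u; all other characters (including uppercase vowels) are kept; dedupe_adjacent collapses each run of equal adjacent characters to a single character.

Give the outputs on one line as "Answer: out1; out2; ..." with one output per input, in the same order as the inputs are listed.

"gqnjwfmt"; "dmc"; "tjcx"; "sj"; "vjd"; "mxnqnt"

Execution, op by op:
  "bueibxktahiw" -> "ngqunjwfmtui" -> "ngqnjwfmt" -> "gqnjwfmt"
  "driaq" -> "pdumc" -> "pdmc" -> "dmc"
  "xhxql" -> "jtjcx" -> "jtjcx" -> "tjcx"
  "qgx" -> "csj" -> "csj" -> "sj"
  "pjxr" -> "bvjd" -> "bvjd" -> "vjd"
  "valbiseiboch" -> "hmxnuequnaot" -> "hmxnqnt" -> "mxnqnt"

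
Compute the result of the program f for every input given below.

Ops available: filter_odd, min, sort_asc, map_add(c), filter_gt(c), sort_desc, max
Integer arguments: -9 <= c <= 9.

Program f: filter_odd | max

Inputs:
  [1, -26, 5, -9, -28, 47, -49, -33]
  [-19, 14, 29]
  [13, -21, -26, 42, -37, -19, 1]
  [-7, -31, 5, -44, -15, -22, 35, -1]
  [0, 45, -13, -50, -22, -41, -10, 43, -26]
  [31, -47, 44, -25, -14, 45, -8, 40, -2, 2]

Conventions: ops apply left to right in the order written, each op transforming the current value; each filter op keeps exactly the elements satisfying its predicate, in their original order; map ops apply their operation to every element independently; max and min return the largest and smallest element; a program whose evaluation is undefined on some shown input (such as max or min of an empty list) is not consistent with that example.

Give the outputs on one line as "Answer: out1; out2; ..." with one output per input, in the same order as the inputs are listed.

Execution, op by op:
  [1, -26, 5, -9, -28, 47, -49, -33] -> [1, 5, -9, 47, -49, -33] -> 47
  [-19, 14, 29] -> [-19, 29] -> 29
  [13, -21, -26, 42, -37, -19, 1] -> [13, -21, -37, -19, 1] -> 13
  [-7, -31, 5, -44, -15, -22, 35, -1] -> [-7, -31, 5, -15, 35, -1] -> 35
  [0, 45, -13, -50, -22, -41, -10, 43, -26] -> [45, -13, -41, 43] -> 45
  [31, -47, 44, -25, -14, 45, -8, 40, -2, 2] -> [31, -47, -25, 45] -> 45

47; 29; 13; 35; 45; 45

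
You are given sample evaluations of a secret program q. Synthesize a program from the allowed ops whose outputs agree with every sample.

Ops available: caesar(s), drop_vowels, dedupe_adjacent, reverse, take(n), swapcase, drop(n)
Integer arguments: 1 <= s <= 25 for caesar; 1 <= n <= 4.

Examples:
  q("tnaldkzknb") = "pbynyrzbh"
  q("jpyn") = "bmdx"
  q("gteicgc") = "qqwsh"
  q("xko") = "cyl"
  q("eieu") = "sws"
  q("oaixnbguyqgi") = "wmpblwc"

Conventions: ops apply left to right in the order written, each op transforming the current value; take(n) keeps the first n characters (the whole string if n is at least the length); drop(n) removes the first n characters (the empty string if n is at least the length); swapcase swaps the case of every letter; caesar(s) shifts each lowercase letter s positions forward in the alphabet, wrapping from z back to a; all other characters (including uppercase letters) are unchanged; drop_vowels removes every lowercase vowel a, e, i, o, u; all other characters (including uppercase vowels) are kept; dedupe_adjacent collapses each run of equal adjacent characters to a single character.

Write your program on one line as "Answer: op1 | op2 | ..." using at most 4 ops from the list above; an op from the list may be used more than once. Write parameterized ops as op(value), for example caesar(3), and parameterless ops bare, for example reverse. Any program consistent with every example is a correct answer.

caesar(14) | reverse | drop_vowels

Check, running the answer program on each example:
  "tnaldkzknb" -> "hbozrynybp" -> "pbynyrzobh" -> "pbynyrzbh"
  "jpyn" -> "xdmb" -> "bmdx" -> "bmdx"
  "gteicgc" -> "uhswquq" -> "quqwshu" -> "qqwsh"
  "xko" -> "lyc" -> "cyl" -> "cyl"
  "eieu" -> "swsi" -> "isws" -> "sws"
  "oaixnbguyqgi" -> "cowlbpuimeuw" -> "wuemiupblwoc" -> "wmpblwc"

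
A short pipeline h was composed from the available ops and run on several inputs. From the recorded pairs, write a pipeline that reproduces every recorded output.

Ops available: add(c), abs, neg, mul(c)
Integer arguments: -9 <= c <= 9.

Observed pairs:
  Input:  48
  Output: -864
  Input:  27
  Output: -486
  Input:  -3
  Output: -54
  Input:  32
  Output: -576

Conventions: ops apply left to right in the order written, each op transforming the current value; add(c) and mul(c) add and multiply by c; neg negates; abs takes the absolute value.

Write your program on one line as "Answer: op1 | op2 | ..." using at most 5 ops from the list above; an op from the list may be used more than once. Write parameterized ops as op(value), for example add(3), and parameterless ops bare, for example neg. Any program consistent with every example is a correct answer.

abs | mul(-9) | neg | mul(-2)

Check, running the answer program on each example:
  48 -> 48 -> -432 -> 432 -> -864
  27 -> 27 -> -243 -> 243 -> -486
  -3 -> 3 -> -27 -> 27 -> -54
  32 -> 32 -> -288 -> 288 -> -576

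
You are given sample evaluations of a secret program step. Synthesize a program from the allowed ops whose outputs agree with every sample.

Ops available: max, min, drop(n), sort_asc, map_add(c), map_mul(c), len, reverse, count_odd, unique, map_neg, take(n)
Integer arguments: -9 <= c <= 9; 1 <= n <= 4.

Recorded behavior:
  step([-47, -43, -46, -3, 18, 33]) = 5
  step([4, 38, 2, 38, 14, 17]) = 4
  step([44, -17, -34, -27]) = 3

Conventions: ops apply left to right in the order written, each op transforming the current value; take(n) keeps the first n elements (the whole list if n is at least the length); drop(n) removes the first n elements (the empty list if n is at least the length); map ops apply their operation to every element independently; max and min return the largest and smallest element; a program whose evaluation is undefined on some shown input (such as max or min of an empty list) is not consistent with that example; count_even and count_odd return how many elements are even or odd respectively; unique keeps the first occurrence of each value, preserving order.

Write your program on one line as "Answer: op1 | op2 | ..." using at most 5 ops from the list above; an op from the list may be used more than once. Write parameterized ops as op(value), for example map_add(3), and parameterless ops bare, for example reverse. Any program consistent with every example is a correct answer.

unique | map_mul(-6) | drop(1) | len

Check, running the answer program on each example:
  [-47, -43, -46, -3, 18, 33] -> [-47, -43, -46, -3, 18, 33] -> [282, 258, 276, 18, -108, -198] -> [258, 276, 18, -108, -198] -> 5
  [4, 38, 2, 38, 14, 17] -> [4, 38, 2, 14, 17] -> [-24, -228, -12, -84, -102] -> [-228, -12, -84, -102] -> 4
  [44, -17, -34, -27] -> [44, -17, -34, -27] -> [-264, 102, 204, 162] -> [102, 204, 162] -> 3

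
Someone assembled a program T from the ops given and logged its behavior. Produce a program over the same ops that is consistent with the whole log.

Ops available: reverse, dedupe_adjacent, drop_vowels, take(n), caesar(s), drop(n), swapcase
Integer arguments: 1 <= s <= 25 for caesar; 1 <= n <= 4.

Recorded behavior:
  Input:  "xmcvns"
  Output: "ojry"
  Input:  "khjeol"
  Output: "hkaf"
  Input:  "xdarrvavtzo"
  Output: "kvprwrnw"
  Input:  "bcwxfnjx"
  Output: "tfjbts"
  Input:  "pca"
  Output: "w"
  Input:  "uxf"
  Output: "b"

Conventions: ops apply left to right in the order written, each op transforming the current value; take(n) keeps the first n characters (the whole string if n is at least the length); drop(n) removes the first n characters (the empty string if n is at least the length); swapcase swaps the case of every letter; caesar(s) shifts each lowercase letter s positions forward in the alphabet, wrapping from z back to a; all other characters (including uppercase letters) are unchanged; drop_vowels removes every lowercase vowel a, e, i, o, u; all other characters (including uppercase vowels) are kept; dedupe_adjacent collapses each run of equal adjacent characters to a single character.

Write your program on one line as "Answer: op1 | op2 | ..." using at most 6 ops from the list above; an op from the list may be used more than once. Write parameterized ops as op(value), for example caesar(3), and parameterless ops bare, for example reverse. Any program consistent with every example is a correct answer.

drop(2) | caesar(16) | caesar(6) | reverse | dedupe_adjacent

Check, running the answer program on each example:
  "xmcvns" -> "cvns" -> "sldi" -> "yrjo" -> "ojry" -> "ojry"
  "khjeol" -> "jeol" -> "zueb" -> "fakh" -> "hkaf" -> "hkaf"
  "xdarrvavtzo" -> "arrvavtzo" -> "qhhlqljpe" -> "wnnrwrpvk" -> "kvprwrnnw" -> "kvprwrnw"
  "bcwxfnjx" -> "wxfnjx" -> "mnvdzn" -> "stbjft" -> "tfjbts" -> "tfjbts"
  "pca" -> "a" -> "q" -> "w" -> "w" -> "w"
  "uxf" -> "f" -> "v" -> "b" -> "b" -> "b"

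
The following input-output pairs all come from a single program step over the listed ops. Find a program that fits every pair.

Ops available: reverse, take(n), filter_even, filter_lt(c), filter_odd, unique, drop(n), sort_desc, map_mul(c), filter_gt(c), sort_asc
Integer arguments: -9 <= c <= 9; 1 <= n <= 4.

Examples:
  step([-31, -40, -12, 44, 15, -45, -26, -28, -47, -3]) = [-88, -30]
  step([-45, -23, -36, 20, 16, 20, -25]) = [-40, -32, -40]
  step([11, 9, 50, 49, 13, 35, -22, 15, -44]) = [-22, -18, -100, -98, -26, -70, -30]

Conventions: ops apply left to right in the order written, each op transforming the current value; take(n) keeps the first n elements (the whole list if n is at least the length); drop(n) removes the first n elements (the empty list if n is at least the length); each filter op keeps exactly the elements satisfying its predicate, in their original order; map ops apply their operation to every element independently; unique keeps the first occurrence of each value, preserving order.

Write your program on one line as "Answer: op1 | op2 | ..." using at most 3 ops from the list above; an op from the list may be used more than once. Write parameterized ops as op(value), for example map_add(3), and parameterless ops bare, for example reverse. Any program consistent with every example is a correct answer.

map_mul(-2) | filter_lt(0)

Check, running the answer program on each example:
  [-31, -40, -12, 44, 15, -45, -26, -28, -47, -3] -> [62, 80, 24, -88, -30, 90, 52, 56, 94, 6] -> [-88, -30]
  [-45, -23, -36, 20, 16, 20, -25] -> [90, 46, 72, -40, -32, -40, 50] -> [-40, -32, -40]
  [11, 9, 50, 49, 13, 35, -22, 15, -44] -> [-22, -18, -100, -98, -26, -70, 44, -30, 88] -> [-22, -18, -100, -98, -26, -70, -30]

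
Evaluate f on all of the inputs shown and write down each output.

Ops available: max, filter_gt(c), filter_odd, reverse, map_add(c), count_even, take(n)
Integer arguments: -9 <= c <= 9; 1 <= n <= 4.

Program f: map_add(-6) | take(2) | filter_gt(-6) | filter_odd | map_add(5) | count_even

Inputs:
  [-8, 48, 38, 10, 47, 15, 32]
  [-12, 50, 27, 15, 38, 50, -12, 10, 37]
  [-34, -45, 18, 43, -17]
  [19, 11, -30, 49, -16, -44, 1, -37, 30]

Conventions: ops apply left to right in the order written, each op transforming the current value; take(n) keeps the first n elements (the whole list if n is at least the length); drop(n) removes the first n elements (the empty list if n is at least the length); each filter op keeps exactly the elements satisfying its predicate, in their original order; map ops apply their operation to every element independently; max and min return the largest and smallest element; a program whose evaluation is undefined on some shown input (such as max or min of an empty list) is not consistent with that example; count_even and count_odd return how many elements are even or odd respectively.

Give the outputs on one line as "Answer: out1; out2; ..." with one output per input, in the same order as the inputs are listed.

0; 0; 0; 2

Execution, op by op:
  [-8, 48, 38, 10, 47, 15, 32] -> [-14, 42, 32, 4, 41, 9, 26] -> [-14, 42] -> [42] -> [] -> [] -> 0
  [-12, 50, 27, 15, 38, 50, -12, 10, 37] -> [-18, 44, 21, 9, 32, 44, -18, 4, 31] -> [-18, 44] -> [44] -> [] -> [] -> 0
  [-34, -45, 18, 43, -17] -> [-40, -51, 12, 37, -23] -> [-40, -51] -> [] -> [] -> [] -> 0
  [19, 11, -30, 49, -16, -44, 1, -37, 30] -> [13, 5, -36, 43, -22, -50, -5, -43, 24] -> [13, 5] -> [13, 5] -> [13, 5] -> [18, 10] -> 2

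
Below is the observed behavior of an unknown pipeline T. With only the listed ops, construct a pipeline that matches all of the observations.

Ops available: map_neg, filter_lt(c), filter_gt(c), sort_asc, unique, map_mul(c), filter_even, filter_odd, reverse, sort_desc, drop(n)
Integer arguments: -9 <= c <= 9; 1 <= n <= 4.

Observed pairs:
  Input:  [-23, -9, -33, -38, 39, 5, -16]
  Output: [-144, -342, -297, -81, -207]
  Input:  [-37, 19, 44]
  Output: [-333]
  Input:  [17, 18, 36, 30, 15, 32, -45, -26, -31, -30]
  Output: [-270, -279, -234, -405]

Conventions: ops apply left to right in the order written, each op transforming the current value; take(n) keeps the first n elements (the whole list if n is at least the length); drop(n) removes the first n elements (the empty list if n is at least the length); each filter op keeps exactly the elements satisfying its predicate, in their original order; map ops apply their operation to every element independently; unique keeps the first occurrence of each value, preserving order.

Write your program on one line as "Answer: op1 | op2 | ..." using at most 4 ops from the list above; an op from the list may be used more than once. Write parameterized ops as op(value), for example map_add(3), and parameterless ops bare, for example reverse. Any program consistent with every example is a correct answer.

map_neg | filter_gt(0) | map_mul(-9) | reverse

Check, running the answer program on each example:
  [-23, -9, -33, -38, 39, 5, -16] -> [23, 9, 33, 38, -39, -5, 16] -> [23, 9, 33, 38, 16] -> [-207, -81, -297, -342, -144] -> [-144, -342, -297, -81, -207]
  [-37, 19, 44] -> [37, -19, -44] -> [37] -> [-333] -> [-333]
  [17, 18, 36, 30, 15, 32, -45, -26, -31, -30] -> [-17, -18, -36, -30, -15, -32, 45, 26, 31, 30] -> [45, 26, 31, 30] -> [-405, -234, -279, -270] -> [-270, -279, -234, -405]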